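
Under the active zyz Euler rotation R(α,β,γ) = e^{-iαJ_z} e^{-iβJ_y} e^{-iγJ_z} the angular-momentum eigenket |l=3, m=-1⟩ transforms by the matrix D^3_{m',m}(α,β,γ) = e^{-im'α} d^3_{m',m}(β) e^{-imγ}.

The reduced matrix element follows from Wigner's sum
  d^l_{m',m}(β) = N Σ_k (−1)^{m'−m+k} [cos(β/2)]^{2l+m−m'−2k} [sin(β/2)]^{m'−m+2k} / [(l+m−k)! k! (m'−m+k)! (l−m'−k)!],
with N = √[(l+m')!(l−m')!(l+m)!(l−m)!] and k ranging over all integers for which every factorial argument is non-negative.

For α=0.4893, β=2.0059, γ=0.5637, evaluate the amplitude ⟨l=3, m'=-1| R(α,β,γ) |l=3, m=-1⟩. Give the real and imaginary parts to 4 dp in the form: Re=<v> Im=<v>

First d^3_{-1,-1}(β=2.0059), then the phase factors e^{-i(-1)α} and e^{-i(-1)γ}:
Half-angle: c=0.537818, s=0.843061. N=√(2·24·2·24)=48.000000
The bounds max(0,m−m')=0 and min(l+m,l−m')=2 give 3 terms
  k=0: (−1)^0·48.0000/(48)·0.5378^6·0.8431^0 = +0.024200
  k=1: (−1)^1·48.0000/(6)·0.5378^4·0.8431^2 = -0.475717
  k=2: (−1)^2·48.0000/(8)·0.5378^2·0.8431^4 = +0.876714
d^3_{-1,-1}(2.0059) = +0.024200 -0.475717 +0.876714 = +0.425197
D = (+0.882662+0.470008i)·(+0.425197)·(+0.845284+0.534317i) = +0.210458+0.369459i

Re=0.2105 Im=0.3695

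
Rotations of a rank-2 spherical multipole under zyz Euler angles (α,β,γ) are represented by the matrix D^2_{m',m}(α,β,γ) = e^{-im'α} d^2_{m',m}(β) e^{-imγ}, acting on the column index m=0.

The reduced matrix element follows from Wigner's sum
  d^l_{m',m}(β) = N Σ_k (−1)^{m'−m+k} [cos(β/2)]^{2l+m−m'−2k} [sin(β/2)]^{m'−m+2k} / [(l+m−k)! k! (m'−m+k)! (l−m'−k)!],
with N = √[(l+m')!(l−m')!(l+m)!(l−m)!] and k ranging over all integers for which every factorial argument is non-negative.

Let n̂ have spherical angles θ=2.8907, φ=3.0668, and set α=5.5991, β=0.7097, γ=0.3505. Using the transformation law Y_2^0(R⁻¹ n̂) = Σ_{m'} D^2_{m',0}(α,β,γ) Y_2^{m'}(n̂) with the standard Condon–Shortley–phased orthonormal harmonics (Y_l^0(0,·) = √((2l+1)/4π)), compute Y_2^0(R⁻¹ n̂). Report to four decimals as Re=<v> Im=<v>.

Re=0.3966 Im=0.0000

Need the full column D^2_{m',0} for m'=−2..2 at α=5.5991, β=0.7097, γ=0.3505.
cos(β/2)=0.937699, sin(β/2)=0.347450
d^2_{-2,0}: single k=2 term ⇒ +0.260008;  D = +0.052324-0.254688i
d^2_{-1,0}: k∈[1..2] ⇒ +0.701710 -0.096342 = +0.605368;  D = +0.469158-0.382571i
d^2_{0,0}: k∈[0..2] ⇒ +0.773131 -0.424591 +0.014574 = +0.363114;  D = +0.363114+0.000000i
d^2_{1,0}: k∈[0..1] ⇒ -0.701710 +0.096342 = -0.605368;  D = -0.469158-0.382571i
d^2_{2,0}: single k=0 term ⇒ +0.260008;  D = +0.052324+0.254688i
Y_2^{m'}(θ=2.8907,φ=3.0668) and Σ D·Y over m':
  (+0.0523-0.2547i)·(+0.0235+0.0035i)  (+0.4692-0.3826i)·(+0.1853+0.0139i)  (+0.3631+0.0000i)·(+0.5725+0.0000i)  (-0.4692-0.3826i)·(-0.1853+0.0139i)  (+0.0523+0.2547i)·(+0.0235-0.0035i)
Y_2^0(R⁻¹ n̂) = +0.396610+0.000000i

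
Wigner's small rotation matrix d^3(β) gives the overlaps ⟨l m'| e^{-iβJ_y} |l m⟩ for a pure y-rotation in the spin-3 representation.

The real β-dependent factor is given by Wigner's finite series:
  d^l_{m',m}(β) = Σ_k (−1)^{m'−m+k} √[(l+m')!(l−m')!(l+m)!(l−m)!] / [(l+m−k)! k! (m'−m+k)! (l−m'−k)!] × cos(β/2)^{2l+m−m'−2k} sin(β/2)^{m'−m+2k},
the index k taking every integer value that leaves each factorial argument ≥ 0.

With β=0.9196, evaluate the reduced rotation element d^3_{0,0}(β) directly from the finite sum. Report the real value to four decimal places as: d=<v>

d^3_{0,0}(β=0.9196) via Wigner's sum:
Half-angle: c=0.896141, s=0.443769. N=√(6·6·6·6)=36.000000
Admissible k: 0..3 (factorial args all ≥0)
  k=0: (−1)^0·36.0000/(36)·0.8961^6·0.4438^0 = +0.517915
  k=1: (−1)^1·36.0000/(4)·0.8961^4·0.4438^2 = -1.143042
  k=2: (−1)^2·36.0000/(4)·0.8961^2·0.4438^4 = +0.280300
  k=3: (−1)^3·36.0000/(36)·0.8961^0·0.4438^6 = -0.007637
d^3_{0,0}(0.9196) = +0.517915 -1.143042 +0.280300 -0.007637 = -0.352464

d=-0.3525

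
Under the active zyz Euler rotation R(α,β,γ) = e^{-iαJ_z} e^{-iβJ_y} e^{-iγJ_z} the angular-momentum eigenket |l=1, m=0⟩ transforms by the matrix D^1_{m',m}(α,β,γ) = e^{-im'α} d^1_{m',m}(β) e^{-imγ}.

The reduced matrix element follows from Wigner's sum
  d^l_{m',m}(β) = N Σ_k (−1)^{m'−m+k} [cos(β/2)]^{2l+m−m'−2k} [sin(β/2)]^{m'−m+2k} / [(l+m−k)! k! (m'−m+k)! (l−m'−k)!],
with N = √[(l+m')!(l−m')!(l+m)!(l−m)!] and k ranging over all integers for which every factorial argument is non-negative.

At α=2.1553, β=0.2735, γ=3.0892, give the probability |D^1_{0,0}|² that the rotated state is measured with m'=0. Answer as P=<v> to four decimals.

P=0.9270

Split into d^1_{0,0}(β=0.2735) × two z-phases.
Half-angle: c=0.990664, s=0.136324. N=√(1·1·1·1)=1.000000
k: max(0,(0)−(0))=0 … min(1+(0),1−(0))=1
  k=0: (−1)^0·1.0000/(1)·0.9907^2·0.1363^0 = +0.981416
  k=1: (−1)^1·1.0000/(1)·0.9907^0·0.1363^2 = -0.018584
d^1_{0,0}(0.2735) = +0.981416 -0.018584 = +0.962831
|D^1_{0,0}|² = |d^1_{0,0}(β)|² = (+0.962831)² = 0.927044 (the z-rotation phases have unit modulus)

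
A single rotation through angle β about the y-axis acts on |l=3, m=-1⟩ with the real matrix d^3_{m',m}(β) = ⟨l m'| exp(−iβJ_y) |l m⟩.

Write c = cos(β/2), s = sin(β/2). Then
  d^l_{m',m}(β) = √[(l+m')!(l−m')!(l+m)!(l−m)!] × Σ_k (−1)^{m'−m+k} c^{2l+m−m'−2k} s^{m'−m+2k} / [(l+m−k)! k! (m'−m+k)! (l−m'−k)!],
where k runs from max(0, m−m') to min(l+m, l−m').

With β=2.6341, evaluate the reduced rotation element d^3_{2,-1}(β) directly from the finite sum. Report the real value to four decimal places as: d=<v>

d^3_{2,-1}(β=2.6341) via Wigner's sum:
With c≡cos(β/2)=0.251032 and s≡sin(β/2)=0.967979, N=[120·1·2·24]^{1/2}=75.894664
The bounds max(0,m−m')=0 and min(l+m,l−m')=1 give 2 terms
  k=0: (−1)^3·75.8947/(12)·0.2510^3·0.9680^3 = -0.090743
  k=1: (−1)^4·75.8947/(24)·0.2510^1·0.9680^5 = +0.674619
d^3_{2,-1}(2.6341) = -0.090743 +0.674619 = +0.583875

d=0.5839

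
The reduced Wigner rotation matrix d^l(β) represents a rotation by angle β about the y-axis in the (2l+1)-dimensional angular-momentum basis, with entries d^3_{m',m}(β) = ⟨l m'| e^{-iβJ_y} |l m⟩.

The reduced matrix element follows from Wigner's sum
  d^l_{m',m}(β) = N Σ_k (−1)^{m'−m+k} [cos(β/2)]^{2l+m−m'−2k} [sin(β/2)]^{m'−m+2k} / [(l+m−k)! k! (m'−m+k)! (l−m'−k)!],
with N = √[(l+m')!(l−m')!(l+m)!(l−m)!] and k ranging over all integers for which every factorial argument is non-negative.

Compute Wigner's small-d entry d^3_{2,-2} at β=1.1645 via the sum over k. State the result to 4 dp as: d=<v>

d=0.2913

d^3_{2,-2}(β=1.1645) via Wigner's sum:
With c≡cos(β/2)=0.835227 and s≡sin(β/2)=0.549905, N=[120·1·1·120]^{1/2}=120.000000
k∈{0,1} keeps every argument non-negative
  k=0: (−1)^4·120.0000/(24)·0.8352^2·0.5499^4 = +0.318955
  k=1: (−1)^5·120.0000/(120)·0.8352^0·0.5499^6 = -0.027652
d^3_{2,-2}(1.1645) = +0.318955 -0.027652 = +0.291303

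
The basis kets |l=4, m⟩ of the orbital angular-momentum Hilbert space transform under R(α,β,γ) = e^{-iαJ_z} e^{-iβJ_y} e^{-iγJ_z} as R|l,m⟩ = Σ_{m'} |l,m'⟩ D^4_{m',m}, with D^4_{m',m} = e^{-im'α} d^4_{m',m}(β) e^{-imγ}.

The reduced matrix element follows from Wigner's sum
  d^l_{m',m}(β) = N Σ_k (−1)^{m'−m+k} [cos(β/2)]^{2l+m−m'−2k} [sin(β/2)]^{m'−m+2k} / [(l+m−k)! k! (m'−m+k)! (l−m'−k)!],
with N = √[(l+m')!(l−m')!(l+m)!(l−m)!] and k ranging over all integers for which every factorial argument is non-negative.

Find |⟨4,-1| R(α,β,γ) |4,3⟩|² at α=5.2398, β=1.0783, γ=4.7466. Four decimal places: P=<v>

First d^4_{-1,3}(β=1.0783), then the phase factors e^{-i(-1)α} and e^{-i(3)γ}:
Half-angle: c=0.858145, s=0.513407. N=√(6·120·5040·1)=1904.940944
k∈{4,5} keeps every argument non-negative
  k=4: (−1)^0·1904.9409/(144)·0.8581^4·0.5134^4 = +0.498435
  k=5: (−1)^1·1904.9409/(240)·0.8581^2·0.5134^6 = -0.107044
d^4_{-1,3}(1.0783) = +0.498435 -0.107044 = +0.391392
|D^4_{-1,3}|² = |d^4_{-1,3}(β)|² = (+0.391392)² = 0.153187 (the z-rotation phases have unit modulus)

P=0.1532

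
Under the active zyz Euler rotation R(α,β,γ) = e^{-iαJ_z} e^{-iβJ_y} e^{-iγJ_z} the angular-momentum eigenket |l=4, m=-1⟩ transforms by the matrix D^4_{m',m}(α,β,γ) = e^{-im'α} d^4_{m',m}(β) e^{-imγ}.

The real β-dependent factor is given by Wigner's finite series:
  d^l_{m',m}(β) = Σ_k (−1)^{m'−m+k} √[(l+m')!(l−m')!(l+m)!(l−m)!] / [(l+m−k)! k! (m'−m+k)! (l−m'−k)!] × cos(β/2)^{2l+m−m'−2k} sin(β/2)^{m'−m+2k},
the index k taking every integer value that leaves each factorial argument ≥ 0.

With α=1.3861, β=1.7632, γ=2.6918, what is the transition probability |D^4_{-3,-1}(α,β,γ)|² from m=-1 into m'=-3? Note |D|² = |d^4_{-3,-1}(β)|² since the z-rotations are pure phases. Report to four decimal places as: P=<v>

P=0.2068

First d^4_{-3,-1}(β=1.7632), then the phase factors e^{-i(-3)α} and e^{-i(-1)γ}:
Half-angle: c=0.635917, s=0.771757. N=√(1·5040·6·120)=1904.940944
Admissible k: 2..3 (factorial args all ≥0)
  k=2: (−1)^0·1904.9409/(240)·0.6359^6·0.7718^2 = +0.312633
  k=3: (−1)^1·1904.9409/(144)·0.6359^4·0.7718^4 = -0.767440
d^4_{-3,-1}(1.7632) = +0.312633 -0.767440 = -0.454806
|D^4_{-3,-1}|² = |d^4_{-3,-1}(β)|² = (-0.454806)² = 0.206849 (the z-rotation phases have unit modulus)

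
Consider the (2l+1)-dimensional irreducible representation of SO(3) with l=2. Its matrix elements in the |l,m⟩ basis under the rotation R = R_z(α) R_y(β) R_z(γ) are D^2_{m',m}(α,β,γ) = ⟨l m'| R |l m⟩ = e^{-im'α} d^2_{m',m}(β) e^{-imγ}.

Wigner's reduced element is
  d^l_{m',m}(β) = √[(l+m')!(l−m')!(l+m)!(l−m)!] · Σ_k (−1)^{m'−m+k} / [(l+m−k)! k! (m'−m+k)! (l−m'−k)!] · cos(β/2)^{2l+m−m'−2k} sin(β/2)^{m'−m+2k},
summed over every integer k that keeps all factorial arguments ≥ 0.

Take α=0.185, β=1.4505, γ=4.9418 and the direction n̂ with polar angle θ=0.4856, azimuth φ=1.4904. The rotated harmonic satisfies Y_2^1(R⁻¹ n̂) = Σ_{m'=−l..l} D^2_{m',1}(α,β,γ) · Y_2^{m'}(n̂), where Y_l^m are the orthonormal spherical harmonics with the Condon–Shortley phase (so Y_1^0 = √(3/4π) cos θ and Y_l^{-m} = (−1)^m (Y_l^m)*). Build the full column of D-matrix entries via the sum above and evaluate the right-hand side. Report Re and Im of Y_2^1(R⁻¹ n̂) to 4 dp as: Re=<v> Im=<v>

Re=0.1117 Im=0.1299

Need the full column D^2_{m',1} for m'=−2..2 at α=0.185, β=1.4505, γ=4.9418.
cos(β/2)=0.748334, sin(β/2)=0.663323
d^2_{-2,1}: single k=3 term ⇒ +0.436817;  D = -0.061210+0.432507i
d^2_{-1,1}: k∈[2..3] ⇒ +0.739199 -0.193597 = +0.545602;  D = +0.024223+0.545064i
d^2_{0,1}: k∈[1..2] ⇒ +0.680904 -0.534989 = +0.145915;  D = +0.033182+0.142092i
d^2_{1,1}: k∈[0..1] ⇒ +0.313604 -0.739199 = -0.425595;  D = -0.171366-0.389570i
d^2_{2,1}: single k=0 term ⇒ -0.555956;  D = -0.313646-0.459035i
Y_2^{m'}(θ=0.4856,φ=1.4904) and Σ D·Y over m':
  (-0.0612+0.4325i)·(-0.0831-0.0135i)  (+0.0242+0.5451i)·(+0.0256-0.3179i)  (+0.0332+0.1421i)·(+0.4247+0.0000i)  (-0.1714-0.3896i)·(-0.0256-0.3179i)  (-0.3136-0.4590i)·(-0.0831+0.0135i)
Y_2^1(R⁻¹ n̂) = +0.111673+0.129852i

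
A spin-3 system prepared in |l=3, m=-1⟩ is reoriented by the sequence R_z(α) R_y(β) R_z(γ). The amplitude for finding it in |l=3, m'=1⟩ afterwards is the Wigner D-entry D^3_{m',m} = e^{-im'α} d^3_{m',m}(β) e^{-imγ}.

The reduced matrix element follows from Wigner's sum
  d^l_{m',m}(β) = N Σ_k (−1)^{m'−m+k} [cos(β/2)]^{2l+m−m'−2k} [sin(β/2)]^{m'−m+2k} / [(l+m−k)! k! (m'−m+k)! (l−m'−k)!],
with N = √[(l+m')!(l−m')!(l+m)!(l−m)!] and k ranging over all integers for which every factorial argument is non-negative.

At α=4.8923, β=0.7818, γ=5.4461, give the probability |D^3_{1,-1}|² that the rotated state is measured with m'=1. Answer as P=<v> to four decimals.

P=0.2455

First d^3_{1,-1}(β=0.7818), then the phase factors e^{-i(1)α} and e^{-i(-1)γ}:
Half-angle: c=0.924567, s=0.381021. N=√(24·2·2·24)=48.000000
The bounds max(0,m−m')=0 and min(l+m,l−m')=2 give 3 terms
  k=0: (−1)^2·48.0000/(8)·0.9246^4·0.3810^2 = +0.636504
  k=1: (−1)^3·48.0000/(6)·0.9246^2·0.3810^4 = -0.144132
  k=2: (−1)^4·48.0000/(48)·0.9246^0·0.3810^6 = +0.003060
d^3_{1,-1}(0.7818) = +0.636504 -0.144132 +0.003060 = +0.495432
|D^3_{1,-1}|² = |d^3_{1,-1}(β)|² = (+0.495432)² = 0.245452 (the z-rotation phases have unit modulus)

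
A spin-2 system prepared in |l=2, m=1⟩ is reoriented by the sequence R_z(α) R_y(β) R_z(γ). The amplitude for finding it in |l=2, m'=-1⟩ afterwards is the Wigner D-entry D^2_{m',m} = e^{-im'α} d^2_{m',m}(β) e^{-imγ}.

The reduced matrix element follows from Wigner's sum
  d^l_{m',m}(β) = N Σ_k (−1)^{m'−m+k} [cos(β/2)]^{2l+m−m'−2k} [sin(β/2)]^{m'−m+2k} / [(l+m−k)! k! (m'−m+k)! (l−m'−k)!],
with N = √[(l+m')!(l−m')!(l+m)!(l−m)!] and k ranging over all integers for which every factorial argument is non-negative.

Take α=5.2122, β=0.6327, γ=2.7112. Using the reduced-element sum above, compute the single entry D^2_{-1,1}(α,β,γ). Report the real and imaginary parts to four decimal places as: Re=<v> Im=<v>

Split into d^2_{-1,1}(β=0.6327) × two z-phases.
Half-angle: c=0.950377, s=0.311100. N=√(1·6·6·1)=6.000000
k: max(0,(1)−(-1))=2 … min(2+(1),2−(-1))=3
  k=2: (−1)^0·6.0000/(2)·0.9504^2·0.3111^2 = +0.262248
  k=3: (−1)^1·6.0000/(6)·0.9504^0·0.3111^4 = -0.009367
d^2_{-1,1}(0.6327) = +0.262248 -0.009367 = +0.252881
Attach z-rotation phases: D = e^{-i(-1)(5.2122)}·(+0.252881)·e^{-i(1)(2.7112)} = -0.202746+0.151140i

Re=-0.2027 Im=0.1511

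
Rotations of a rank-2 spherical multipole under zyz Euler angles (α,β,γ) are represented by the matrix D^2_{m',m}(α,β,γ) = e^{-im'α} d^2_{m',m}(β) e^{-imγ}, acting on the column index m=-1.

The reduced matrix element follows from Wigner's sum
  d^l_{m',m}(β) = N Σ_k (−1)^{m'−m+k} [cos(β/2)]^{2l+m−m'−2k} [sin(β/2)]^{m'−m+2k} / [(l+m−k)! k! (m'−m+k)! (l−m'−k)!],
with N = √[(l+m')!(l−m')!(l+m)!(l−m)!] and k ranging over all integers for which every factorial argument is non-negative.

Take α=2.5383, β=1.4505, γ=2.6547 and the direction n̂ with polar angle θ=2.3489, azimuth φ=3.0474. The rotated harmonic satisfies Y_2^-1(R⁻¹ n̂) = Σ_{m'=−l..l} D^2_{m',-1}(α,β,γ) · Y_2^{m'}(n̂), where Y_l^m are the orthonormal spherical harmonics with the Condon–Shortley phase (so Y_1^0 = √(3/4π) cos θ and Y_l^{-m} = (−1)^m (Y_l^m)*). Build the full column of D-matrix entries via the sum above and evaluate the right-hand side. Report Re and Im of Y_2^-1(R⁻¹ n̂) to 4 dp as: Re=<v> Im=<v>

Re=-0.2140 Im=0.2751

Need the full column D^2_{m',-1} for m'=−2..2 at α=2.5383, β=1.4505, γ=2.6547.
cos(β/2)=0.748334, sin(β/2)=0.663323
d^2_{-2,-1}: single k=1 term ⇒ +0.555956;  D = +0.068035+0.551778i
d^2_{-1,-1}: k∈[0..1] ⇒ +0.313604 -0.739199 = -0.425595;  D = -0.196762+0.377381i
d^2_{0,-1}: k∈[0..1] ⇒ -0.680904 +0.534989 = -0.145915;  D = +0.128958-0.068271i
d^2_{1,-1}: k∈[0..1] ⇒ +0.739199 -0.193597 = +0.545602;  D = +0.541910+0.063365i
d^2_{2,-1}: single k=0 term ⇒ -0.436817;  D = +0.328490+0.287929i
Y_2^{m'}(θ=2.3489,φ=3.0474) and Σ D·Y over m':
  (+0.0680+0.5518i)·(+0.1925+0.0367i)  (-0.1968+0.3774i)·(+0.3845+0.0363i)  (+0.1290-0.0683i)·(+0.1508+0.0000i)  (+0.5419+0.0634i)·(-0.3845+0.0363i)  (+0.3285+0.2879i)·(+0.1925-0.0367i)
Y_2^-1(R⁻¹ n̂) = -0.213955+0.275064i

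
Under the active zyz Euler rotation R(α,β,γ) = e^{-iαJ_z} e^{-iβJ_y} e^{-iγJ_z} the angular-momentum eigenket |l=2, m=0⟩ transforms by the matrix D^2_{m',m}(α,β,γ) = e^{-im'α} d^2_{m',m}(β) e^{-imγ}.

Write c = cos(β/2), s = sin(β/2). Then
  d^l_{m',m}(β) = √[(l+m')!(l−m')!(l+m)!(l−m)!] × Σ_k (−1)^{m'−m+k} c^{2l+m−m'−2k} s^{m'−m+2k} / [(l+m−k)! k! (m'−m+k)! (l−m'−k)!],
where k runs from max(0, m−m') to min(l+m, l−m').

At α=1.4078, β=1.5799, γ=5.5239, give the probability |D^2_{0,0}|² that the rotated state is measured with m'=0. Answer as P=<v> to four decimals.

P=0.2499

Split into d^2_{0,0}(β=1.5799) × two z-phases.
With c≡cos(β/2)=0.703881 and s≡sin(β/2)=0.710318, N=[2·2·2·2]^{1/2}=4.000000
k: max(0,(0)−(0))=0 … min(2+(0),2−(0))=2
  k=0: (−1)^0·4.0000/(4)·0.7039^4·0.7103^0 = +0.245469
  k=1: (−1)^1·4.0000/(1)·0.7039^2·0.7103^2 = -0.999917
  k=2: (−1)^2·4.0000/(4)·0.7039^0·0.7103^4 = +0.254572
d^2_{0,0}(1.5799) = +0.245469 -0.999917 +0.254572 = -0.499876
|D^2_{0,0}|² = |d^2_{0,0}(β)|² = (-0.499876)² = 0.249876 (the z-rotation phases have unit modulus)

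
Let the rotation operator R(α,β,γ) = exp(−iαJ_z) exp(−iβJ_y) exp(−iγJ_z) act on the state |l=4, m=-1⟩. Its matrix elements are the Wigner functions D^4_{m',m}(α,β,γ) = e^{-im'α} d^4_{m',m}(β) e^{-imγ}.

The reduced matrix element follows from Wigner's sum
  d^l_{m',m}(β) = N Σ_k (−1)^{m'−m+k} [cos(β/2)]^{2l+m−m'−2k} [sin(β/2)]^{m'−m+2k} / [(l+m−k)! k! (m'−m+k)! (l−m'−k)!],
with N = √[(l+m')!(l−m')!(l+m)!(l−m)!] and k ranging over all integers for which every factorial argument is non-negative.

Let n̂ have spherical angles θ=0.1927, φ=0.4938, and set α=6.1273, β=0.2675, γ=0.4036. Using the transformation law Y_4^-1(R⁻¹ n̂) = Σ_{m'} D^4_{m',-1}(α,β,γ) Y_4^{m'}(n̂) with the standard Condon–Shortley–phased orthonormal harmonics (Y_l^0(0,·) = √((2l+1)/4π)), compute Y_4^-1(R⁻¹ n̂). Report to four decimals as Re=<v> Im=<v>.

Need the full column D^4_{m',-1} for m'=−4..4 at α=6.1273, β=0.2675, γ=0.4036.
cos(β/2)=0.991069, sin(β/2)=0.133352
d^4_{-4,-1}: single k=3 term ⇒ +0.016967;  D = +0.016558-0.003702i
d^4_{-3,-1}: k∈[2..3] ⇒ +0.133749 -0.004036 = +0.129713;  D = +0.129447-0.008303i
d^4_{-2,-1}: k∈[1..3] ⇒ +0.531326 -0.048097 +0.000581 = +0.483809;  D = +0.481771+0.044365i
d^4_{-1,-1}: k∈[0..3] ⇒ +0.930744 -0.252761 +0.009152 -0.000055 = +0.687080;  D = +0.666107+0.168465i
d^4_{0,-1}: k∈[0..3] ⇒ -0.560067 +0.060839 -0.001101 +0.000003 = -0.500326;  D = -0.460127-0.196494i
d^4_{1,-1}: k∈[0..3] ⇒ +0.168507 -0.009152 +0.000083 -0.000000 = +0.159438;  D = +0.135128+0.084622i
d^4_{2,-1}: k∈[0..2] ⇒ -0.032065 +0.000871 -0.000003 = -0.031197;  D = -0.023549-0.020462i
d^4_{3,-1}: k∈[0..1] ⇒ +0.004036 -0.000044 = +0.003992;  D = +0.002570+0.003054i
d^4_{4,-1}: single k=0 term ⇒ -0.000307;  D = -0.000159-0.000263i
Y_4^{m'}(θ=0.1927,φ=0.4938) and Σ D·Y over m':
  (+0.0166-0.0037i)·(-0.0002-0.0005i)  (+0.1294-0.0083i)·(+0.0008-0.0086i)  (+0.4818+0.0444i)·(+0.0388-0.0588i)  (+0.6661+0.1685i)·(+0.2931-0.1578i)  (-0.4601-0.1965i)·(+0.6961+0.0000i)  (+0.1351+0.0846i)·(-0.2931-0.1578i)  (-0.0235-0.0205i)·(+0.0388+0.0588i)  (+0.0026+0.0031i)·(-0.0008-0.0086i)  (-0.0002-0.0003i)·(-0.0002+0.0005i)
Y_4^-1(R⁻¹ n̂) = -0.103081-0.268556i

Re=-0.1031 Im=-0.2686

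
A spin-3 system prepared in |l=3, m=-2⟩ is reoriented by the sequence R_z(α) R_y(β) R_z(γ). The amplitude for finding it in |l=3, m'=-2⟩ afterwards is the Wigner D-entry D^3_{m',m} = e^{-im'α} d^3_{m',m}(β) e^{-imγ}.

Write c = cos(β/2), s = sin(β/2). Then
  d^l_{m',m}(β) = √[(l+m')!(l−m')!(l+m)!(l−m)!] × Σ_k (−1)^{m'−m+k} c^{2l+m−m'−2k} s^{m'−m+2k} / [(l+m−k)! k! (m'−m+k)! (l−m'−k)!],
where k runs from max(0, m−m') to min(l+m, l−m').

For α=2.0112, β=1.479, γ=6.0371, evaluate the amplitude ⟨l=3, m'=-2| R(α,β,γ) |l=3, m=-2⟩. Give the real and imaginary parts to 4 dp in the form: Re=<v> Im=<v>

D^3_{-2,-2}(2.0112,1.479,6.0371) = e^{-i·-2·2.0112}·d^3_{-2,-2}(1.479)·e^{-i·-2·6.0371}. Compute d first:
c=cos(1.479/2)=0.738806, s=sin(1.479/2)=0.673919; N=√[1·120·1·120]=120.000000
The bounds max(0,m−m')=0 and min(l+m,l−m')=1 give 2 terms
  k=0: (−1)^0·120.0000/(120)·0.7388^6·0.6739^0 = +0.162623
  k=1: (−1)^1·120.0000/(24)·0.7388^4·0.6739^2 = -0.676559
d^3_{-2,-2}(1.479) = +0.162623 -0.676559 = -0.513936
Attach z-rotation phases: D = e^{-i(-2)(2.0112)}·(-0.513936)·e^{-i(-2)(6.0371)} = +0.475610+0.194744i

Re=0.4756 Im=0.1947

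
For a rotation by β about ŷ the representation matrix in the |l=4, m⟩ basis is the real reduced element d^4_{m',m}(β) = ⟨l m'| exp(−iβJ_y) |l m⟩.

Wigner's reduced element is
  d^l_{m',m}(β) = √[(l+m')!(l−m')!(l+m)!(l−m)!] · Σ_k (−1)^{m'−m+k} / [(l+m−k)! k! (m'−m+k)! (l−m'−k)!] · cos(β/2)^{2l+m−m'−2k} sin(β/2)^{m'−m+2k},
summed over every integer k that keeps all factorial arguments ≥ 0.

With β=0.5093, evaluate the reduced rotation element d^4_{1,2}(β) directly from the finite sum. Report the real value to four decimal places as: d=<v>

d^4_{1,2}(β=0.5093) via Wigner's sum:
Half-angle: c=0.967752, s=0.251907. N=√(120·6·720·2)=1018.233765
k∈{1,2,3} keeps every argument non-negative
  k=1: (−1)^0·1018.2338/(240)·0.9678^7·0.2519^1 = +0.849617
  k=2: (−1)^1·1018.2338/(48)·0.9678^5·0.2519^3 = -0.287836
  k=3: (−1)^2·1018.2338/(72)·0.9678^3·0.2519^5 = +0.013002
d^4_{1,2}(0.5093) = +0.849617 -0.287836 +0.013002 = +0.574783

d=0.5748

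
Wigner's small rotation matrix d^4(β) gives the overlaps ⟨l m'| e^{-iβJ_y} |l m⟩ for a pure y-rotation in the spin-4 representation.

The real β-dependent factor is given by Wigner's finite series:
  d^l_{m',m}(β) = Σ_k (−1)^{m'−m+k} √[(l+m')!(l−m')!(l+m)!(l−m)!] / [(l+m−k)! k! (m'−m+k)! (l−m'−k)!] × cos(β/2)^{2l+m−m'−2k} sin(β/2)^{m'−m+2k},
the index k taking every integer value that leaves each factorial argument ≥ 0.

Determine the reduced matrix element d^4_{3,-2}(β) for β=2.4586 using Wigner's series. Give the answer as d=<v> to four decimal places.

d=0.5132

d^4_{3,-2}(β=2.4586) via Wigner's sum:
Half-angle: c=0.334897, s=0.942255. N=√(5040·1·2·720)=2693.993318
k∈{0,1} keeps every argument non-negative
  k=0: (−1)^5·2693.9933/(240)·0.3349^3·0.9423^5 = -0.313157
  k=1: (−1)^6·2693.9933/(720)·0.3349^1·0.9423^7 = +0.826330
d^4_{3,-2}(2.4586) = -0.313157 +0.826330 = +0.513173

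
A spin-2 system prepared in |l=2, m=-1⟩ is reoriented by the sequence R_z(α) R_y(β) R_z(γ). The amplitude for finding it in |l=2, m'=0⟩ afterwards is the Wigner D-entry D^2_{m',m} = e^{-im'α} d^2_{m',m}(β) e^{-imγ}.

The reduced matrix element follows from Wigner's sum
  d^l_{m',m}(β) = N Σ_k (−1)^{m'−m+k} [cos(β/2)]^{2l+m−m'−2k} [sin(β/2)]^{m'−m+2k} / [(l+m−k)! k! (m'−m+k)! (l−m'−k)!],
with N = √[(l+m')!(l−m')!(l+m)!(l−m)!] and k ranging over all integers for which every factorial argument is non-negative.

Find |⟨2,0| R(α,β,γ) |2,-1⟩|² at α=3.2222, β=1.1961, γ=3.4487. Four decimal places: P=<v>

First d^2_{0,-1}(β=1.1961), then the phase factors e^{-i(0)α} and e^{-i(-1)γ}:
c=cos(1.1961/2)=0.826435, s=sin(1.1961/2)=0.563032; N=√[2·2·1·6]=4.898979
Admissible k: 0..1 (factorial args all ≥0)
  k=0: (−1)^1·4.8990/(2)·0.8264^3·0.5630^1 = -0.778458
  k=1: (−1)^2·4.8990/(2)·0.8264^1·0.5630^3 = +0.361313
d^2_{0,-1}(1.1961) = -0.778458 +0.361313 = -0.417145
|D^2_{0,-1}|² = |d^2_{0,-1}(β)|² = (-0.417145)² = 0.174010 (the z-rotation phases have unit modulus)

P=0.1740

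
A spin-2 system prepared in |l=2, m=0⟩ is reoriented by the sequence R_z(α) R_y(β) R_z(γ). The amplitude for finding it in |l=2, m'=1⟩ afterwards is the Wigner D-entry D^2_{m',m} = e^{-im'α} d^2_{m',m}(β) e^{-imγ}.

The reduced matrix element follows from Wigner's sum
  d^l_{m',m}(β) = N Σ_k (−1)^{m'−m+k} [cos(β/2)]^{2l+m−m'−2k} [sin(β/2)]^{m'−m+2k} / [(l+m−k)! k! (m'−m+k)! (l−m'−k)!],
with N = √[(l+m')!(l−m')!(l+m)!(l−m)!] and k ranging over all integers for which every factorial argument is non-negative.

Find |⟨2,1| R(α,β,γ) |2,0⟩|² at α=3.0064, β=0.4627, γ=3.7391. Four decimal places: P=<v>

P=0.2393

Split into d^2_{1,0}(β=0.4627) × two z-phases.
With c≡cos(β/2)=0.973358 and s≡sin(β/2)=0.229292, N=[6·1·2·2]^{1/2}=4.898979
Admissible k: 0..1 (factorial args all ≥0)
  k=0: (−1)^1·4.8990/(2)·0.9734^3·0.2293^1 = -0.517942
  k=1: (−1)^2·4.8990/(2)·0.9734^1·0.2293^3 = +0.028742
d^2_{1,0}(0.4627) = -0.517942 +0.028742 = -0.489201
|D^2_{1,0}|² = |d^2_{1,0}(β)|² = (-0.489201)² = 0.239317 (the z-rotation phases have unit modulus)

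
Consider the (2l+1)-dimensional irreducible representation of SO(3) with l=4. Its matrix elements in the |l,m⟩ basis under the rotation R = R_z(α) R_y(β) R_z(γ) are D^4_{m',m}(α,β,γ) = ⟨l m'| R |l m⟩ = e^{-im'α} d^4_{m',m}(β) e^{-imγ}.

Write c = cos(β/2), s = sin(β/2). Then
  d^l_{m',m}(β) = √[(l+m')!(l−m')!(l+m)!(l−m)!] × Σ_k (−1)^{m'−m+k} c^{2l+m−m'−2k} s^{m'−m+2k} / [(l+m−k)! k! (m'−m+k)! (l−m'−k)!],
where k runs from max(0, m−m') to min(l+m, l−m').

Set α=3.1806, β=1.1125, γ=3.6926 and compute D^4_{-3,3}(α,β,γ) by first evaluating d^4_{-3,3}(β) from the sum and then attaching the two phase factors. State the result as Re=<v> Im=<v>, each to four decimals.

D^4_{-3,3}(3.1806,1.1125,3.6926) = e^{-i·-3·3.1806}·d^4_{-3,3}(1.1125)·e^{-i·3·3.6926}. Compute d first:
With c≡cos(β/2)=0.849241 and s≡sin(β/2)=0.528005, N=[1·5040·5040·1]^{1/2}=5040.000000
Admissible k: 6..7 (factorial args all ≥0)
  k=6: (−1)^0·5040.0000/(720)·0.8492^2·0.5280^6 = +0.109393
  k=7: (−1)^1·5040.0000/(5040)·0.8492^0·0.5280^8 = -0.006041
d^4_{-3,3}(1.1125) = +0.109393 -0.006041 = +0.103352
Attach z-rotation phases: D = e^{-i(-3)(3.1806)}·(+0.103352)·e^{-i(3)(3.6926)} = +0.003596-0.103289i

Re=0.0036 Im=-0.1033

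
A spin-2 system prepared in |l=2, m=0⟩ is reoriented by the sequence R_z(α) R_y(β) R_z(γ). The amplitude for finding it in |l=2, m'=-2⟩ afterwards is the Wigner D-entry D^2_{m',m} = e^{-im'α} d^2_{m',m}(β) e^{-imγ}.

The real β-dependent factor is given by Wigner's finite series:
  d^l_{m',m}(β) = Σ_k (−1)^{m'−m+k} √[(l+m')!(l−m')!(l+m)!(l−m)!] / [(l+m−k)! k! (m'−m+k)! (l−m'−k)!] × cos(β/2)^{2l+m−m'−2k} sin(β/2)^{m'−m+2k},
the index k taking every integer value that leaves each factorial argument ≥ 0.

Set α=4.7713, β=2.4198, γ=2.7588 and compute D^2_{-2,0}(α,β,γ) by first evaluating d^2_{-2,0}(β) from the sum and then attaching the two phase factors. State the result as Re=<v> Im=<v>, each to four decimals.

Split into d^2_{-2,0}(β=2.4198) × two z-phases.
c=cos(2.4198/2)=0.353113, s=sin(2.4198/2)=0.935581; N=√[1·24·2·2]=9.797959
Admissible k: 2..2 (factorial args all ≥0)
  k=2: (−1)^0·9.7980/(4)·0.3531^2·0.9356^2 = +0.267341
d^2_{-2,0}(2.4198) = +0.267341
Attach z-rotation phases: D = e^{-i(-2)(4.7713)}·(+0.267341)·e^{-i(0)(2.7588)} = -0.265487-0.031426i

Re=-0.2655 Im=-0.0314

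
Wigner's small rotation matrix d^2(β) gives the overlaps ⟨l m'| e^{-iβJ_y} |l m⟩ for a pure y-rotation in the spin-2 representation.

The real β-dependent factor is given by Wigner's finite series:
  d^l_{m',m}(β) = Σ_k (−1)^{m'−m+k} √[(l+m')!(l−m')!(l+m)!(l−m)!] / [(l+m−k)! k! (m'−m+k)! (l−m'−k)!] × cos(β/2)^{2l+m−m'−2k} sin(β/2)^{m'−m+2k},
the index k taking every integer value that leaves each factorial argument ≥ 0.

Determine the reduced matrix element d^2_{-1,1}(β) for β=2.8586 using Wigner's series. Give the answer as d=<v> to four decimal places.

d^2_{-1,1}(β=2.8586) via Wigner's sum:
Half-angle: c=0.141025, s=0.990006. N=√(1·6·6·1)=6.000000
k∈{2,3} keeps every argument non-negative
  k=2: (−1)^0·6.0000/(2)·0.1410^2·0.9900^2 = +0.058477
  k=3: (−1)^1·6.0000/(6)·0.1410^0·0.9900^4 = -0.960620
d^2_{-1,1}(2.8586) = +0.058477 -0.960620 = -0.902142

d=-0.9021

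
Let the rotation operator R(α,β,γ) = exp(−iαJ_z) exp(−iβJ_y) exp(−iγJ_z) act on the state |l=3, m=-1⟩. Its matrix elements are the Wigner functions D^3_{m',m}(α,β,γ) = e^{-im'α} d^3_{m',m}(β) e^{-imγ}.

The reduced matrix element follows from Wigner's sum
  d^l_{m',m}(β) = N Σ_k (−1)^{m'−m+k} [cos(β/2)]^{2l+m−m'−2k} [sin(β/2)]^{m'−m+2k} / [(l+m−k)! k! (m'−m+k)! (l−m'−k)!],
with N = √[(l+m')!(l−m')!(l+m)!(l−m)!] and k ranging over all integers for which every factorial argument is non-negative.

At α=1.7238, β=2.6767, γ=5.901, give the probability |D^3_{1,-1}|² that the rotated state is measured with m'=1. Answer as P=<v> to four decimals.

D^3_{1,-1}(1.7238,2.6767,5.901) = e^{-i·1·1.7238}·d^3_{1,-1}(2.6767)·e^{-i·-1·5.901}. Compute d first:
Half-angle: c=0.230359, s=0.973106. N=√(24·2·2·24)=48.000000
k: max(0,(-1)−(1))=0 … min(3+(-1),3−(1))=2
  k=0: (−1)^2·48.0000/(8)·0.2304^4·0.9731^2 = +0.015999
  k=1: (−1)^3·48.0000/(6)·0.2304^2·0.9731^4 = -0.380662
  k=2: (−1)^4·48.0000/(48)·0.2304^0·0.9731^6 = +0.849103
d^3_{1,-1}(2.6767) = +0.015999 -0.380662 +0.849103 = +0.484440
|D^3_{1,-1}|² = |d^3_{1,-1}(β)|² = (+0.484440)² = 0.234682 (the z-rotation phases have unit modulus)

P=0.2347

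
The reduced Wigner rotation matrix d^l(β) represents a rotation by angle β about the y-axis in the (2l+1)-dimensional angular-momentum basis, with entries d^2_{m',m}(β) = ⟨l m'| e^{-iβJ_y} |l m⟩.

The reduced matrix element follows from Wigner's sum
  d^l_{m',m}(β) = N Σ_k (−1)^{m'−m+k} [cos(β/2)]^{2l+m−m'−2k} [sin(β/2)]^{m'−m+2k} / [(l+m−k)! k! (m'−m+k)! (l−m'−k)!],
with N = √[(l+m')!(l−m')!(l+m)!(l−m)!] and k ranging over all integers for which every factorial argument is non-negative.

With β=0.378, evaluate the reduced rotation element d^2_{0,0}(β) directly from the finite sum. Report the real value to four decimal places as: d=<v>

d=0.7957

d^2_{0,0}(β=0.378) via Wigner's sum:
Half-angle: c=0.982193, s=0.187877. N=√(2·2·2·2)=4.000000
The bounds max(0,m−m')=0 and min(l+m,l−m')=2 give 3 terms
  k=0: (−1)^0·4.0000/(4)·0.9822^4·0.1879^0 = +0.930651
  k=1: (−1)^1·4.0000/(1)·0.9822^2·0.1879^2 = -0.136207
  k=2: (−1)^2·4.0000/(4)·0.9822^0·0.1879^4 = +0.001246
d^2_{0,0}(0.378) = +0.930651 -0.136207 +0.001246 = +0.795689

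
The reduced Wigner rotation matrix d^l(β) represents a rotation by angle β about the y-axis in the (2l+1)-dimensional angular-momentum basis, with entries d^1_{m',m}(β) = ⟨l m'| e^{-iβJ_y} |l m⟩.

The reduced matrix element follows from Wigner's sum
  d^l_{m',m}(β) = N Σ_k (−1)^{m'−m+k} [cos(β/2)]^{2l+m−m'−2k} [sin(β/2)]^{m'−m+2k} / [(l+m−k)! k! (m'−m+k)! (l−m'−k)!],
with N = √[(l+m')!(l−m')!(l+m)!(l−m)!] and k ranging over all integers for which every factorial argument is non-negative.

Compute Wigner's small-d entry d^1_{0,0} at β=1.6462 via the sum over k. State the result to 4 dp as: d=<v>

d=-0.0753

d^1_{0,0}(β=1.6462) via Wigner's sum:
With c≡cos(β/2)=0.679951 and s≡sin(β/2)=0.733257, N=[1·1·1·1]^{1/2}=1.000000
k∈{0,1} keeps every argument non-negative
  k=0: (−1)^0·1.0000/(1)·0.6800^2·0.7333^0 = +0.462334
  k=1: (−1)^1·1.0000/(1)·0.6800^0·0.7333^2 = -0.537666
d^1_{0,0}(1.6462) = +0.462334 -0.537666 = -0.075332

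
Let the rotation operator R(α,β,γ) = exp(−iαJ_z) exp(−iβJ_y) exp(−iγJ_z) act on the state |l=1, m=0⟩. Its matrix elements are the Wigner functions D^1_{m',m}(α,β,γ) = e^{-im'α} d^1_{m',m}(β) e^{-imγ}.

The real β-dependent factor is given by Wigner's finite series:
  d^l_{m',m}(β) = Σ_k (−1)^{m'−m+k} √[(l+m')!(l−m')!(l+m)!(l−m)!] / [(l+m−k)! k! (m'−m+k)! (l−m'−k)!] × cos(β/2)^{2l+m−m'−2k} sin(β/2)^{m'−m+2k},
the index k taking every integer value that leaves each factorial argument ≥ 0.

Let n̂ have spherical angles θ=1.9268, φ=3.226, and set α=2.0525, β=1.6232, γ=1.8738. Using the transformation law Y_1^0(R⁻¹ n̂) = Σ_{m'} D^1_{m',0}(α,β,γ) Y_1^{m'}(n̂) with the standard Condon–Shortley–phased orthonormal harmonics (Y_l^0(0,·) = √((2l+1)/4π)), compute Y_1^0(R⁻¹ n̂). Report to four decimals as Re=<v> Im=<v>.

Need the full column D^1_{m',0} for m'=−1..1 at α=2.0525, β=1.6232, γ=1.8738.
cos(β/2)=0.688339, sin(β/2)=0.725389
d^1_{-1,0}: single k=1 term ⇒ +0.706136;  D = -0.327146+0.625783i
d^1_{0,0}: k∈[0..1] ⇒ +0.473810 -0.526190 = -0.052380;  D = -0.052380+0.000000i
d^1_{1,0}: single k=0 term ⇒ -0.706136;  D = +0.327146+0.625783i
Y_1^{m'}(θ=1.9268,φ=3.226) and Σ D·Y over m':
  (-0.3271+0.6258i)·(-0.3227+0.0273i)  (-0.0524+0.0000i)·(-0.1703+0.0000i)  (+0.3271+0.6258i)·(+0.3227+0.0273i)
Y_1^0(R⁻¹ n̂) = +0.185876+0.000000i

Re=0.1859 Im=0.0000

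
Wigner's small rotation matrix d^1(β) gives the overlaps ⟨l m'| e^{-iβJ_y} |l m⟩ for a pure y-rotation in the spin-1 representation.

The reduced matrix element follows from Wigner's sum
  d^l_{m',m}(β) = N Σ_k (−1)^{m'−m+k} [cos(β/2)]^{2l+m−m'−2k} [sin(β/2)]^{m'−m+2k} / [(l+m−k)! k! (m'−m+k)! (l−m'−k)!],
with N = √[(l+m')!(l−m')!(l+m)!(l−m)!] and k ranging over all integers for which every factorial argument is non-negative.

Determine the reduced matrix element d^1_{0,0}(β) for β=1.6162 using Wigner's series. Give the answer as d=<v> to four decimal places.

d^1_{0,0}(β=1.6162) via Wigner's sum:
c=cos(1.6162/2)=0.690873, s=sin(1.6162/2)=0.722976; N=√[1·1·1·1]=1.000000
k: max(0,(0)−(0))=0 … min(1+(0),1−(0))=1
  k=0: (−1)^0·1.0000/(1)·0.6909^2·0.7230^0 = +0.477306
  k=1: (−1)^1·1.0000/(1)·0.6909^0·0.7230^2 = -0.522694
d^1_{0,0}(1.6162) = +0.477306 -0.522694 = -0.045388

d=-0.0454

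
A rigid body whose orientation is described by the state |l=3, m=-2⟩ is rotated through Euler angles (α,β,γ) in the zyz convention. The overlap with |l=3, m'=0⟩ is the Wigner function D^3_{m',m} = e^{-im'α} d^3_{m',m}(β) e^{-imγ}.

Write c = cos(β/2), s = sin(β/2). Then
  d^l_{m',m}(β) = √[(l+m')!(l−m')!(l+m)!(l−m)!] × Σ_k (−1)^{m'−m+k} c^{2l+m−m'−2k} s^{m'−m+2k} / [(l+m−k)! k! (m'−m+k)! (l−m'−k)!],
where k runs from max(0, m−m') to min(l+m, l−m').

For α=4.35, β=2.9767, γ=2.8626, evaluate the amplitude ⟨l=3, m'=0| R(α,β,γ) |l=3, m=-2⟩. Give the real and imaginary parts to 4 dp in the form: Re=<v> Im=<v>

Re=-0.0309 Im=0.0193

First d^3_{0,-2}(β=2.9767), then the phase factors e^{-i(0)α} and e^{-i(-2)γ}:
With c≡cos(β/2)=0.082353 and s≡sin(β/2)=0.996603, N=[6·6·1·120]^{1/2}=65.726707
Admissible k: 0..1 (factorial args all ≥0)
  k=0: (−1)^2·65.7267/(12)·0.0824^4·0.9966^2 = +0.000250
  k=1: (−1)^3·65.7267/(12)·0.0824^2·0.9966^4 = -0.036644
d^3_{0,-2}(2.9767) = +0.000250 -0.036644 = -0.036394
Attach z-rotation phases: D = e^{-i(0)(4.35)}·(-0.036394)·e^{-i(-2)(2.8626)} = -0.030874+0.019270i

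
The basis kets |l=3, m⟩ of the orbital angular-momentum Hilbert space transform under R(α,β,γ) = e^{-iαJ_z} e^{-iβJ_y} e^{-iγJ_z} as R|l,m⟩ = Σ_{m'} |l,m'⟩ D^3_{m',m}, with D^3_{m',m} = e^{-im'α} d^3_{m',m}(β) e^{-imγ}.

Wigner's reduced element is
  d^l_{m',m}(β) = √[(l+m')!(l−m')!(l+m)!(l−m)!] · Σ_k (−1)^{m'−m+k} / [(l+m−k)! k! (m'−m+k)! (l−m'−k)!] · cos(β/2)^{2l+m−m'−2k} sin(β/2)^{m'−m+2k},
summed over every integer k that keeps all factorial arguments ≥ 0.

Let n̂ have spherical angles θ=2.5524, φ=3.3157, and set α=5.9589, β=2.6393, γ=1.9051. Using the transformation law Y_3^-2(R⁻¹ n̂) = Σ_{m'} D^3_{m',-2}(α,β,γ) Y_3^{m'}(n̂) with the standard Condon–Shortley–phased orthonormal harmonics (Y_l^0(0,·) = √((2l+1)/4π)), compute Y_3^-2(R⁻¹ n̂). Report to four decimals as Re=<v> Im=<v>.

Re=-0.1060 Im=-0.3666

Need the full column D^3_{m',-2} for m'=−3..3 at α=5.9589, β=2.6393, γ=1.9051.
cos(β/2)=0.248514, sin(β/2)=0.968628
d^3_{-3,-2}: single k=1 term ⇒ +0.002249;  D = -0.002146+0.000674i
d^3_{-2,-2}: k∈[0..1] ⇒ +0.000236 -0.017893 = -0.017658;  D = +0.017654+0.000354i
d^3_{-1,-2}: k∈[0..1] ⇒ -0.002903 +0.088218 = +0.085314;  D = -0.080307-0.028799i
d^3_{0,-2}: k∈[0..1] ⇒ +0.019601 -0.297778 = -0.278177;  D = +0.218281+0.172440i
d^3_{1,-2}: k∈[0..1] ⇒ -0.088218 +0.670096 = +0.581878;  D = -0.317862-0.487387i
d^3_{2,-2}: k∈[0..1] ⇒ +0.271833 -0.825929 = -0.554096;  D = +0.139027+0.536371i
d^3_{3,-2}: single k=0 term ⇒ -0.519054;  D = -0.036649+0.517759i
Y_3^{m'}(θ=2.5524,φ=3.3157) and Σ D·Y over m':
  (-0.0021+0.0007i)·(-0.0620+0.0357i)  (+0.0177+0.0004i)·(-0.2466+0.0895i)  (-0.0803-0.0288i)·(-0.4344+0.0764i)  (+0.2183+0.1724i)·(-0.1415+0.0000i)  (-0.3179-0.4874i)·(+0.4344+0.0764i)  (+0.1390+0.5364i)·(-0.2466-0.0895i)  (-0.0366+0.5178i)·(+0.0620+0.0357i)
Y_3^-2(R⁻¹ n̂) = -0.105952-0.366573i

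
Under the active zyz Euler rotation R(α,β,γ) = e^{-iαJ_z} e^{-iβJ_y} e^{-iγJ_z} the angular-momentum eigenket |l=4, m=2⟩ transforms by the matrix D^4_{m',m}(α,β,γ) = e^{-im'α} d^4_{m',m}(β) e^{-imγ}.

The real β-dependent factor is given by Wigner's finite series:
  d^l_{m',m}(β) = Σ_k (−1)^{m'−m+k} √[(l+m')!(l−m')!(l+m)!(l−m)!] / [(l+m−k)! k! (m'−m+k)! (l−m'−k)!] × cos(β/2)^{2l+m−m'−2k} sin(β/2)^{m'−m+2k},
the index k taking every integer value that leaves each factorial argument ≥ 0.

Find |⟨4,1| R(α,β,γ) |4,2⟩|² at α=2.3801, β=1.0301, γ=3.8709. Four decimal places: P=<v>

P=0.0421

D^4_{1,2}(2.3801,1.0301,3.8709) = e^{-i·1·2.3801}·d^4_{1,2}(1.0301)·e^{-i·2·3.8709}. Compute d first:
Half-angle: c=0.870268, s=0.492578. N=√(120·6·720·2)=1018.233765
k: max(0,(2)−(1))=1 … min(4+(2),4−(1))=3
  k=1: (−1)^0·1018.2338/(240)·0.8703^7·0.4926^1 = +0.790102
  k=2: (−1)^1·1018.2338/(48)·0.8703^5·0.4926^3 = -1.265603
  k=3: (−1)^2·1018.2338/(72)·0.8703^3·0.4926^5 = +0.270303
d^4_{1,2}(1.0301) = +0.790102 -1.265603 +0.270303 = -0.205198
|D^4_{1,2}|² = |d^4_{1,2}(β)|² = (-0.205198)² = 0.042106 (the z-rotation phases have unit modulus)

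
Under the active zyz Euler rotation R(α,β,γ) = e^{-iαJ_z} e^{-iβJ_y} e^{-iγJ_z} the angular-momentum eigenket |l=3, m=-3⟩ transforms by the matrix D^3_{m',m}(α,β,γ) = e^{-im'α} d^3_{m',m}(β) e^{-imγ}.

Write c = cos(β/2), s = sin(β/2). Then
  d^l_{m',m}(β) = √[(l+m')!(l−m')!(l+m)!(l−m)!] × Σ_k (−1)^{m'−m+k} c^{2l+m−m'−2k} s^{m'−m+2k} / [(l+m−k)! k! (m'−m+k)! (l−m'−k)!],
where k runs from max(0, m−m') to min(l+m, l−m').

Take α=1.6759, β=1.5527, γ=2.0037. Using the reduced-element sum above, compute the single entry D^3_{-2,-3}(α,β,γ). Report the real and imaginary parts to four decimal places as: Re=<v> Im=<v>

Re=0.3167 Im=-0.0196

First d^3_{-2,-3}(β=1.5527), then the phase factors e^{-i(-2)α} and e^{-i(-3)γ}:
With c≡cos(β/2)=0.713476 and s≡sin(β/2)=0.700680, N=[1·120·1·720]^{1/2}=293.938769
k: max(0,(-3)−(-2))=0 … min(3+(-3),3−(-2))=0
  k=0: (−1)^1·293.9388/(120)·0.7135^5·0.7007^1 = -0.317316
d^3_{-2,-3}(1.5527) = -0.317316
Phases: e^{-i·(-2)·1.6759}=-0.977988-0.208663i, e^{-i·(-3)·2.0037}=+0.963213-0.268741i ⇒ D=+0.316708-0.019622i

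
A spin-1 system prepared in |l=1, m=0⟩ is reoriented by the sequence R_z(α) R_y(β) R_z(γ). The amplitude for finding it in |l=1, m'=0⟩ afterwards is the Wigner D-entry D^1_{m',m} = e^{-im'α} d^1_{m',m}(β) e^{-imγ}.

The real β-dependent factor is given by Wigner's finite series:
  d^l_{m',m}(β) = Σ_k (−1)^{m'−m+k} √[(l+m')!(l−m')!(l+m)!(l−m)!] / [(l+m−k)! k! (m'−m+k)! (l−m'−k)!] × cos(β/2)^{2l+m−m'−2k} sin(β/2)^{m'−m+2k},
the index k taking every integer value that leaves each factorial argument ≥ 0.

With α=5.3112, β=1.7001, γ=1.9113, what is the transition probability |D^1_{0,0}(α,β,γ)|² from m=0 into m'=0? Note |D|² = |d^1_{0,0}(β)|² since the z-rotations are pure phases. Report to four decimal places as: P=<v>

P=0.0166

D^1_{0,0}(5.3112,1.7001,1.9113) = e^{-i·0·5.3112}·d^1_{0,0}(1.7001)·e^{-i·0·1.9113}. Compute d first:
With c≡cos(β/2)=0.659946 and s≡sin(β/2)=0.751313, N=[1·1·1·1]^{1/2}=1.000000
k: max(0,(0)−(0))=0 … min(1+(0),1−(0))=1
  k=0: (−1)^0·1.0000/(1)·0.6599^2·0.7513^0 = +0.435528
  k=1: (−1)^1·1.0000/(1)·0.6599^0·0.7513^2 = -0.564472
d^1_{0,0}(1.7001) = +0.435528 -0.564472 = -0.128944
|D^1_{0,0}|² = |d^1_{0,0}(β)|² = (-0.128944)² = 0.016626 (the z-rotation phases have unit modulus)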